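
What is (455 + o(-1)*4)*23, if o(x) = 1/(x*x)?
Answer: 10557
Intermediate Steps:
o(x) = x⁻² (o(x) = 1/(x²) = x⁻²)
(455 + o(-1)*4)*23 = (455 + 4/(-1)²)*23 = (455 + 1*4)*23 = (455 + 4)*23 = 459*23 = 10557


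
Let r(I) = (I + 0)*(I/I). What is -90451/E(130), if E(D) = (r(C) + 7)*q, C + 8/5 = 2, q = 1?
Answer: -452255/37 ≈ -12223.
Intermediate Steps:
C = ⅖ (C = -8/5 + 2 = ⅖ ≈ 0.40000)
r(I) = I (r(I) = I*1 = I)
E(D) = 37/5 (E(D) = (⅖ + 7)*1 = (37/5)*1 = 37/5)
-90451/E(130) = -90451/37/5 = -90451*5/37 = -452255/37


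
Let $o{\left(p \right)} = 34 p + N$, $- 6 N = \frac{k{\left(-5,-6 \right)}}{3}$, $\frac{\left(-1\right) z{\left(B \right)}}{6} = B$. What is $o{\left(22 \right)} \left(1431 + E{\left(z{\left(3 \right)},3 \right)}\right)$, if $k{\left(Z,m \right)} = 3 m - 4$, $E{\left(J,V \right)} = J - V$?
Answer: $\frac{3169210}{3} \approx 1.0564 \cdot 10^{6}$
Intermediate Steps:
$z{\left(B \right)} = - 6 B$
$k{\left(Z,m \right)} = -4 + 3 m$
$N = \frac{11}{9}$ ($N = - \frac{\left(-4 + 3 \left(-6\right)\right) \frac{1}{3}}{6} = - \frac{\left(-4 - 18\right) \frac{1}{3}}{6} = - \frac{\left(-22\right) \frac{1}{3}}{6} = \left(- \frac{1}{6}\right) \left(- \frac{22}{3}\right) = \frac{11}{9} \approx 1.2222$)
$o{\left(p \right)} = \frac{11}{9} + 34 p$ ($o{\left(p \right)} = 34 p + \frac{11}{9} = \frac{11}{9} + 34 p$)
$o{\left(22 \right)} \left(1431 + E{\left(z{\left(3 \right)},3 \right)}\right) = \left(\frac{11}{9} + 34 \cdot 22\right) \left(1431 - 21\right) = \left(\frac{11}{9} + 748\right) \left(1431 - 21\right) = \frac{6743 \left(1431 - 21\right)}{9} = \frac{6743}{9} \cdot 1410 = \frac{3169210}{3}$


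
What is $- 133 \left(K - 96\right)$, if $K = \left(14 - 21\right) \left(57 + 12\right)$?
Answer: $77007$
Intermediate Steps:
$K = -483$ ($K = \left(-7\right) 69 = -483$)
$- 133 \left(K - 96\right) = - 133 \left(-483 - 96\right) = \left(-133\right) \left(-579\right) = 77007$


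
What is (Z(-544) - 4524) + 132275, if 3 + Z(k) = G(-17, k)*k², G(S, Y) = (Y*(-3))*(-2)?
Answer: -965807356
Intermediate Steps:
G(S, Y) = 6*Y (G(S, Y) = -3*Y*(-2) = 6*Y)
Z(k) = -3 + 6*k³ (Z(k) = -3 + (6*k)*k² = -3 + 6*k³)
(Z(-544) - 4524) + 132275 = ((-3 + 6*(-544)³) - 4524) + 132275 = ((-3 + 6*(-160989184)) - 4524) + 132275 = ((-3 - 965935104) - 4524) + 132275 = (-965935107 - 4524) + 132275 = -965939631 + 132275 = -965807356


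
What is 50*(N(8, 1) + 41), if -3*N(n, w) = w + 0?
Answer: 6100/3 ≈ 2033.3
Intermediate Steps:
N(n, w) = -w/3 (N(n, w) = -(w + 0)/3 = -w/3)
50*(N(8, 1) + 41) = 50*(-1/3*1 + 41) = 50*(-1/3 + 41) = 50*(122/3) = 6100/3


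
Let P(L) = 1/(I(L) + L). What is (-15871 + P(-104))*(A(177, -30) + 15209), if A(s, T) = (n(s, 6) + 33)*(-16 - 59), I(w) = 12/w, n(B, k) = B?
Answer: 23242887243/2707 ≈ 8.5862e+6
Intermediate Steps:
A(s, T) = -2475 - 75*s (A(s, T) = (s + 33)*(-16 - 59) = (33 + s)*(-75) = -2475 - 75*s)
P(L) = 1/(L + 12/L) (P(L) = 1/(12/L + L) = 1/(L + 12/L))
(-15871 + P(-104))*(A(177, -30) + 15209) = (-15871 - 104/(12 + (-104)**2))*((-2475 - 75*177) + 15209) = (-15871 - 104/(12 + 10816))*((-2475 - 13275) + 15209) = (-15871 - 104/10828)*(-15750 + 15209) = (-15871 - 104*1/10828)*(-541) = (-15871 - 26/2707)*(-541) = -42962823/2707*(-541) = 23242887243/2707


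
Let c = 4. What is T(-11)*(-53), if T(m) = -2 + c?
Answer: -106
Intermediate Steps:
T(m) = 2 (T(m) = -2 + 4 = 2)
T(-11)*(-53) = 2*(-53) = -106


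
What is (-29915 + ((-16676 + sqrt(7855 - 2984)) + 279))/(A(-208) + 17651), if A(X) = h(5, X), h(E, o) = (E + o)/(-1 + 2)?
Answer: -5789/2181 + sqrt(4871)/17448 ≈ -2.6503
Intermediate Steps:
h(E, o) = E + o (h(E, o) = (E + o)/1 = (E + o)*1 = E + o)
A(X) = 5 + X
(-29915 + ((-16676 + sqrt(7855 - 2984)) + 279))/(A(-208) + 17651) = (-29915 + ((-16676 + sqrt(7855 - 2984)) + 279))/((5 - 208) + 17651) = (-29915 + ((-16676 + sqrt(4871)) + 279))/(-203 + 17651) = (-29915 + (-16397 + sqrt(4871)))/17448 = (-46312 + sqrt(4871))*(1/17448) = -5789/2181 + sqrt(4871)/17448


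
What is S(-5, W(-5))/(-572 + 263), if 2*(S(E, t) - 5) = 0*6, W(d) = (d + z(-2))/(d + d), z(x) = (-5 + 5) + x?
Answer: -5/309 ≈ -0.016181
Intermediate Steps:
z(x) = x (z(x) = 0 + x = x)
W(d) = (-2 + d)/(2*d) (W(d) = (d - 2)/(d + d) = (-2 + d)/((2*d)) = (-2 + d)*(1/(2*d)) = (-2 + d)/(2*d))
S(E, t) = 5 (S(E, t) = 5 + (0*6)/2 = 5 + (½)*0 = 5 + 0 = 5)
S(-5, W(-5))/(-572 + 263) = 5/(-572 + 263) = 5/(-309) = 5*(-1/309) = -5/309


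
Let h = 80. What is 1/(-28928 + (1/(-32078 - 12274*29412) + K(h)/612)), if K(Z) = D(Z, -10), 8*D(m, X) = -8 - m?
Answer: -22176177408/641512858650065 ≈ -3.4569e-5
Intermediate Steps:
D(m, X) = -1 - m/8 (D(m, X) = (-8 - m)/8 = -1 - m/8)
K(Z) = -1 - Z/8
1/(-28928 + (1/(-32078 - 12274*29412) + K(h)/612)) = 1/(-28928 + (1/(-32078 - 12274*29412) + (-1 - 1/8*80)/612)) = 1/(-28928 + ((1/29412)/(-44352) + (-1 - 10)*(1/612))) = 1/(-28928 + (-1/44352*1/29412 - 11*1/612)) = 1/(-28928 + (-1/1304481024 - 11/612)) = 1/(-28928 - 398591441/22176177408) = 1/(-641512858650065/22176177408) = -22176177408/641512858650065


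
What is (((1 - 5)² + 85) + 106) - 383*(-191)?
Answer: 73360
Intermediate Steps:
(((1 - 5)² + 85) + 106) - 383*(-191) = (((-4)² + 85) + 106) + 73153 = ((16 + 85) + 106) + 73153 = (101 + 106) + 73153 = 207 + 73153 = 73360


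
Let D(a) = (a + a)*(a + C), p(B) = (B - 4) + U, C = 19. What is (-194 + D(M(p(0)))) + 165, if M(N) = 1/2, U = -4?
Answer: -19/2 ≈ -9.5000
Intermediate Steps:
p(B) = -8 + B (p(B) = (B - 4) - 4 = (-4 + B) - 4 = -8 + B)
M(N) = 1/2
D(a) = 2*a*(19 + a) (D(a) = (a + a)*(a + 19) = (2*a)*(19 + a) = 2*a*(19 + a))
(-194 + D(M(p(0)))) + 165 = (-194 + 2*(1/2)*(19 + 1/2)) + 165 = (-194 + 2*(1/2)*(39/2)) + 165 = (-194 + 39/2) + 165 = -349/2 + 165 = -19/2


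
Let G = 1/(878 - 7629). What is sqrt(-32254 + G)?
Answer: I*sqrt(1470008343005)/6751 ≈ 179.59*I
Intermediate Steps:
G = -1/6751 (G = 1/(-6751) = -1/6751 ≈ -0.00014813)
sqrt(-32254 + G) = sqrt(-32254 - 1/6751) = sqrt(-217746755/6751) = I*sqrt(1470008343005)/6751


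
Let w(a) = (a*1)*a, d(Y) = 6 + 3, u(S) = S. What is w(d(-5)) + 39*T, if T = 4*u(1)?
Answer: 237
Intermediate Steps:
d(Y) = 9
w(a) = a² (w(a) = a*a = a²)
T = 4 (T = 4*1 = 4)
w(d(-5)) + 39*T = 9² + 39*4 = 81 + 156 = 237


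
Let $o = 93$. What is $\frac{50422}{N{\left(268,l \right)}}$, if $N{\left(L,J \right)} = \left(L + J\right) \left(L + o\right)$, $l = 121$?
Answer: $\frac{50422}{140429} \approx 0.35906$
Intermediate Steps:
$N{\left(L,J \right)} = \left(93 + L\right) \left(J + L\right)$ ($N{\left(L,J \right)} = \left(L + J\right) \left(L + 93\right) = \left(J + L\right) \left(93 + L\right) = \left(93 + L\right) \left(J + L\right)$)
$\frac{50422}{N{\left(268,l \right)}} = \frac{50422}{268^{2} + 93 \cdot 121 + 93 \cdot 268 + 121 \cdot 268} = \frac{50422}{71824 + 11253 + 24924 + 32428} = \frac{50422}{140429}$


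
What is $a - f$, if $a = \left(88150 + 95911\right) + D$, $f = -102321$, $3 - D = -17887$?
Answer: $304272$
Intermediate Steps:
$D = 17890$ ($D = 3 - -17887 = 3 + 17887 = 17890$)
$a = 201951$ ($a = \left(88150 + 95911\right) + 17890 = 184061 + 17890 = 201951$)
$a - f = 201951 - -102321 = 201951 + 102321 = 304272$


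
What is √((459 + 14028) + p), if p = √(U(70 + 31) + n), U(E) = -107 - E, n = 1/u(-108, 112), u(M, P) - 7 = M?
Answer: √(147781887 + 101*I*√2121909)/101 ≈ 120.36 + 0.059913*I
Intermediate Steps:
u(M, P) = 7 + M
n = -1/101 (n = 1/(7 - 108) = 1/(-101) = -1/101 ≈ -0.0099010)
p = I*√2121909/101 (p = √((-107 - (70 + 31)) - 1/101) = √((-107 - 1*101) - 1/101) = √((-107 - 101) - 1/101) = √(-208 - 1/101) = √(-21009/101) = I*√2121909/101 ≈ 14.423*I)
√((459 + 14028) + p) = √((459 + 14028) + I*√2121909/101) = √(14487 + I*√2121909/101)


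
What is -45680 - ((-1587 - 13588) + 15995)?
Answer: -46500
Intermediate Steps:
-45680 - ((-1587 - 13588) + 15995) = -45680 - (-15175 + 15995) = -45680 - 1*820 = -45680 - 820 = -46500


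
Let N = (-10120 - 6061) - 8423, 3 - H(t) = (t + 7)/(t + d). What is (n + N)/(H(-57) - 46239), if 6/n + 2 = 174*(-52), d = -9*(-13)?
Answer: 667998618/1255284775 ≈ 0.53215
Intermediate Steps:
d = 117
H(t) = 3 - (7 + t)/(117 + t) (H(t) = 3 - (t + 7)/(t + 117) = 3 - (7 + t)/(117 + t))
N = -24604 (N = -16181 - 8423 = -24604)
n = -3/4525 (n = 6/(-2 + 174*(-52)) = 6/(-2 - 9048) = 6/(-9050) = 6*(-1/9050) = -3/4525 ≈ -0.00066298)
(n + N)/(H(-57) - 46239) = (-3/4525 - 24604)/(2*(172 - 57)/(117 - 57) - 46239) = -111333103/(4525*(2*115/60 - 46239)) = -111333103/(4525*(2*(1/60)*115 - 46239)) = -111333103/(4525*(23/6 - 46239)) = -111333103/(4525*(-277411/6)) = -111333103/4525*(-6/277411) = 667998618/1255284775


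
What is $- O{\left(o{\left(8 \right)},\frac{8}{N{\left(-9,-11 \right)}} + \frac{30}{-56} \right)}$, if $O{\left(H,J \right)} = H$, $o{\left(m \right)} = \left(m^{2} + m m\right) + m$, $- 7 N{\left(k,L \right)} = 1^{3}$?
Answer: $-136$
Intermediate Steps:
$N{\left(k,L \right)} = - \frac{1}{7}$ ($N{\left(k,L \right)} = - \frac{1^{3}}{7} = \left(- \frac{1}{7}\right) 1 = - \frac{1}{7}$)
$o{\left(m \right)} = m + 2 m^{2}$ ($o{\left(m \right)} = \left(m^{2} + m^{2}\right) + m = 2 m^{2} + m = m + 2 m^{2}$)
$- O{\left(o{\left(8 \right)},\frac{8}{N{\left(-9,-11 \right)}} + \frac{30}{-56} \right)} = - 8 \left(1 + 2 \cdot 8\right) = - 8 \left(1 + 16\right) = - 8 \cdot 17 = \left(-1\right) 136 = -136$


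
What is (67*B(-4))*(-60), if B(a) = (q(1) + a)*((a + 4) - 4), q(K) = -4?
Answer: -128640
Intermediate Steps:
B(a) = a*(-4 + a) (B(a) = (-4 + a)*((a + 4) - 4) = (-4 + a)*((4 + a) - 4) = (-4 + a)*a = a*(-4 + a))
(67*B(-4))*(-60) = (67*(-4*(-4 - 4)))*(-60) = (67*(-4*(-8)))*(-60) = (67*32)*(-60) = 2144*(-60) = -128640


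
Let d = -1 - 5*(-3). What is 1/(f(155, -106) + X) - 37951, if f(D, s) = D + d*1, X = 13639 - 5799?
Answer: -303949558/8009 ≈ -37951.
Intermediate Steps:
d = 14 (d = -1 + 15 = 14)
X = 7840
f(D, s) = 14 + D (f(D, s) = D + 14*1 = D + 14 = 14 + D)
1/(f(155, -106) + X) - 37951 = 1/((14 + 155) + 7840) - 37951 = 1/(169 + 7840) - 37951 = 1/8009 - 37951 = -303949558/8009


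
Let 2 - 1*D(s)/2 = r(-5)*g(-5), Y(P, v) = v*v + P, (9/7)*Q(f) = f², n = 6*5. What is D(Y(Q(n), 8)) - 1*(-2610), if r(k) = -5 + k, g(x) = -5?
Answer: 2514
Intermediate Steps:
n = 30
Q(f) = 7*f²/9
Y(P, v) = P + v² (Y(P, v) = v² + P = P + v²)
D(s) = -96 (D(s) = 4 - 2*(-5 - 5)*(-5) = 4 - (-20)*(-5) = 4 - 2*50 = 4 - 100 = -96)
D(Y(Q(n), 8)) - 1*(-2610) = -96 - 1*(-2610) = -96 + 2610 = 2514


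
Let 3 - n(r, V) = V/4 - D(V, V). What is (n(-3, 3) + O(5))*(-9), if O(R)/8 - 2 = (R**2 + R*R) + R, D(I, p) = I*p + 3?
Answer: -16929/4 ≈ -4232.3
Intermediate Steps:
D(I, p) = 3 + I*p
n(r, V) = 6 + V**2 - V/4 (n(r, V) = 3 - (V/4 - (3 + V*V)) = 3 - (V*(1/4) - (3 + V**2)) = 3 - (V/4 + (-3 - V**2)) = 3 - (-3 - V**2 + V/4) = 3 + (3 + V**2 - V/4) = 6 + V**2 - V/4)
O(R) = 16 + 8*R + 16*R**2 (O(R) = 16 + 8*((R**2 + R*R) + R) = 16 + 8*((R**2 + R**2) + R) = 16 + 8*(2*R**2 + R) = 16 + 8*(R + 2*R**2) = 16 + (8*R + 16*R**2) = 16 + 8*R + 16*R**2)
(n(-3, 3) + O(5))*(-9) = ((6 + 3**2 - 1/4*3) + (16 + 8*5 + 16*5**2))*(-9) = ((6 + 9 - 3/4) + (16 + 40 + 16*25))*(-9) = (57/4 + (16 + 40 + 400))*(-9) = (57/4 + 456)*(-9) = (1881/4)*(-9) = -16929/4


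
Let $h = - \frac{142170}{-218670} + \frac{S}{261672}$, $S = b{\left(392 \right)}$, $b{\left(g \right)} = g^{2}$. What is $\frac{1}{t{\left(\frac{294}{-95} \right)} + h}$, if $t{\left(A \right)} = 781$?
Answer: $\frac{238415901}{186497833744} \approx 0.0012784$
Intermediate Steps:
$S = 153664$ ($S = 392^{2} = 153664$)
$h = \frac{295015063}{238415901}$ ($h = - \frac{142170}{-218670} + \frac{153664}{261672} = \left(-142170\right) \left(- \frac{1}{218670}\right) + 153664 \cdot \frac{1}{261672} = \frac{4739}{7289} + \frac{19208}{32709} = \frac{295015063}{238415901} \approx 1.2374$)
$\frac{1}{t{\left(\frac{294}{-95} \right)} + h} = \frac{1}{781 + \frac{295015063}{238415901}} = \frac{1}{\frac{186497833744}{238415901}} = \frac{238415901}{186497833744}$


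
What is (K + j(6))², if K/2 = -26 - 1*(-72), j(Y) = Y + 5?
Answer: 10609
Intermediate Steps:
j(Y) = 5 + Y
K = 92 (K = 2*(-26 - 1*(-72)) = 2*(-26 + 72) = 2*46 = 92)
(K + j(6))² = (92 + (5 + 6))² = (92 + 11)² = 103² = 10609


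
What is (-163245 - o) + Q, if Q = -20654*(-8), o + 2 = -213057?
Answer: 215046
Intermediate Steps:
o = -213059 (o = -2 - 213057 = -213059)
Q = 165232
(-163245 - o) + Q = (-163245 - 1*(-213059)) + 165232 = (-163245 + 213059) + 165232 = 49814 + 165232 = 215046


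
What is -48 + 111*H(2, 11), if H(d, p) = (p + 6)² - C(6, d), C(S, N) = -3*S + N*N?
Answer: 33585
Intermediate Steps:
C(S, N) = N² - 3*S (C(S, N) = -3*S + N² = N² - 3*S)
H(d, p) = 18 + (6 + p)² - d² (H(d, p) = (p + 6)² - (d² - 3*6) = (6 + p)² - (d² - 18) = (6 + p)² - (-18 + d²) = (6 + p)² + (18 - d²) = 18 + (6 + p)² - d²)
-48 + 111*H(2, 11) = -48 + 111*(18 + (6 + 11)² - 1*2²) = -48 + 111*(18 + 17² - 1*4) = -48 + 111*(18 + 289 - 4) = -48 + 111*303 = -48 + 33633 = 33585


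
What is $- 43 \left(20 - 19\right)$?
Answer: $-43$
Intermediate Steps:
$- 43 \left(20 - 19\right) = \left(-43\right) 1 = -43$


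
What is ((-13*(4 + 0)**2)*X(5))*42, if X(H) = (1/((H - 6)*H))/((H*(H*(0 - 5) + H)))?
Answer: -2184/125 ≈ -17.472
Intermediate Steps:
X(H) = -1/(4*H**3*(-6 + H)) (X(H) = (1/((-6 + H)*H))/((H*(H*(-5) + H))) = (1/(H*(-6 + H)))/((H*(-5*H + H))) = (1/(H*(-6 + H)))/((H*(-4*H))) = (1/(H*(-6 + H)))/((-4*H**2)) = (1/(H*(-6 + H)))*(-1/(4*H**2)) = -1/(4*H**3*(-6 + H)))
((-13*(4 + 0)**2)*X(5))*42 = ((-13*(4 + 0)**2)*(-1/4/(5**3*(-6 + 5))))*42 = ((-13*4**2)*(-1/4*1/125/(-1)))*42 = ((-13*16)*(-1/4*1/125*(-1)))*42 = -208*1/500*42 = -52/125*42 = -2184/125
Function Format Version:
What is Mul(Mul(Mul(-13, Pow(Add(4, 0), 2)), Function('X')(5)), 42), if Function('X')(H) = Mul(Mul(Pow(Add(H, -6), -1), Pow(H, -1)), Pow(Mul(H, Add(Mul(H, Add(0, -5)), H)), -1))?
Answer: Rational(-2184, 125) ≈ -17.472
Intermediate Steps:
Function('X')(H) = Mul(Rational(-1, 4), Pow(H, -3), Pow(Add(-6, H), -1)) (Function('X')(H) = Mul(Mul(Pow(Add(-6, H), -1), Pow(H, -1)), Pow(Mul(H, Add(Mul(H, -5), H)), -1)) = Mul(Mul(Pow(H, -1), Pow(Add(-6, H), -1)), Pow(Mul(H, Add(Mul(-5, H), H)), -1)) = Mul(Mul(Pow(H, -1), Pow(Add(-6, H), -1)), Pow(Mul(H, Mul(-4, H)), -1)) = Mul(Mul(Pow(H, -1), Pow(Add(-6, H), -1)), Pow(Mul(-4, Pow(H, 2)), -1)) = Mul(Mul(Pow(H, -1), Pow(Add(-6, H), -1)), Mul(Rational(-1, 4), Pow(H, -2))) = Mul(Rational(-1, 4), Pow(H, -3), Pow(Add(-6, H), -1)))
Mul(Mul(Mul(-13, Pow(Add(4, 0), 2)), Function('X')(5)), 42) = Mul(Mul(Mul(-13, Pow(Add(4, 0), 2)), Mul(Rational(-1, 4), Pow(5, -3), Pow(Add(-6, 5), -1))), 42) = Mul(Mul(Mul(-13, Pow(4, 2)), Mul(Rational(-1, 4), Rational(1, 125), Pow(-1, -1))), 42) = Mul(Mul(Mul(-13, 16), Mul(Rational(-1, 4), Rational(1, 125), -1)), 42) = Mul(Mul(-208, Rational(1, 500)), 42) = Mul(Rational(-52, 125), 42) = Rational(-2184, 125)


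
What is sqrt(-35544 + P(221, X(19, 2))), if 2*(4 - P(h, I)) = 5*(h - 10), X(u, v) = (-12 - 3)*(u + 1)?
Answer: 3*I*sqrt(16030)/2 ≈ 189.91*I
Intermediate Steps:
X(u, v) = -15 - 15*u (X(u, v) = -15*(1 + u) = -15 - 15*u)
P(h, I) = 29 - 5*h/2 (P(h, I) = 4 - 5*(h - 10)/2 = 4 - 5*(-10 + h)/2 = 4 - (-50 + 5*h)/2 = 4 + (25 - 5*h/2) = 29 - 5*h/2)
sqrt(-35544 + P(221, X(19, 2))) = sqrt(-35544 + (29 - 5/2*221)) = sqrt(-35544 + (29 - 1105/2)) = sqrt(-35544 - 1047/2) = sqrt(-72135/2) = 3*I*sqrt(16030)/2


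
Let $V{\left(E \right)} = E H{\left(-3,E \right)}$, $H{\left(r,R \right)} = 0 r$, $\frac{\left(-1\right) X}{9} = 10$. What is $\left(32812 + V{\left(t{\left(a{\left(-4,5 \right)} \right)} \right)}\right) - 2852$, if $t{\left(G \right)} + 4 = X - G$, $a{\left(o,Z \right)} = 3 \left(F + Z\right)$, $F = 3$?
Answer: $29960$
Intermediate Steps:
$a{\left(o,Z \right)} = 9 + 3 Z$ ($a{\left(o,Z \right)} = 3 \left(3 + Z\right) = 9 + 3 Z$)
$X = -90$ ($X = \left(-9\right) 10 = -90$)
$t{\left(G \right)} = -94 - G$ ($t{\left(G \right)} = -4 - \left(90 + G\right) = -94 - G$)
$H{\left(r,R \right)} = 0$
$V{\left(E \right)} = 0$ ($V{\left(E \right)} = E 0 = 0$)
$\left(32812 + V{\left(t{\left(a{\left(-4,5 \right)} \right)} \right)}\right) - 2852 = \left(32812 + 0\right) - 2852 = 32812 - 2852 = 29960$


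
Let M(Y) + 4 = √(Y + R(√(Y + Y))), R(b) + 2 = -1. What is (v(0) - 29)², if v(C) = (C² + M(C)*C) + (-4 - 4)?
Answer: 1369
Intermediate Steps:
R(b) = -3 (R(b) = -2 - 1 = -3)
M(Y) = -4 + √(-3 + Y) (M(Y) = -4 + √(Y - 3) = -4 + √(-3 + Y))
v(C) = -8 + C² + C*(-4 + √(-3 + C)) (v(C) = (C² + (-4 + √(-3 + C))*C) + (-4 - 4) = (C² + C*(-4 + √(-3 + C))) - 8 = -8 + C² + C*(-4 + √(-3 + C)))
(v(0) - 29)² = ((-8 + 0² + 0*(-4 + √(-3 + 0))) - 29)² = ((-8 + 0 + 0*(-4 + √(-3))) - 29)² = ((-8 + 0 + 0*(-4 + I*√3)) - 29)² = ((-8 + 0 + 0) - 29)² = (-8 - 29)² = (-37)² = 1369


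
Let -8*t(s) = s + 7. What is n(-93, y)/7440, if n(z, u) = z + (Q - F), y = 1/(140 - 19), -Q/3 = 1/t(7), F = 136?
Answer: -1591/52080 ≈ -0.030549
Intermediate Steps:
t(s) = -7/8 - s/8 (t(s) = -(s + 7)/8 = -(7 + s)/8 = -7/8 - s/8)
Q = 12/7 (Q = -3/(-7/8 - ⅛*7) = -3/(-7/8 - 7/8) = -3/(-7/4) = -3*(-4/7) = 12/7 ≈ 1.7143)
y = 1/121 ≈ 0.0082645
n(z, u) = -940/7 + z (n(z, u) = z + (12/7 - 1*136) = z + (12/7 - 136) = z - 940/7 = -940/7 + z)
n(-93, y)/7440 = (-940/7 - 93)/7440 = -1591/7*1/7440 = -1591/52080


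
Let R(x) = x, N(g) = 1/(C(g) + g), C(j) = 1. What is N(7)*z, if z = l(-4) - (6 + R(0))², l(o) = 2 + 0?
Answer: -17/4 ≈ -4.2500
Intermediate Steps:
N(g) = 1/(1 + g)
l(o) = 2
z = -34 (z = 2 - (6 + 0)² = 2 - 1*6² = 2 - 1*36 = 2 - 36 = -34)
N(7)*z = -34/(1 + 7) = -34/8 = (⅛)*(-34) = -17/4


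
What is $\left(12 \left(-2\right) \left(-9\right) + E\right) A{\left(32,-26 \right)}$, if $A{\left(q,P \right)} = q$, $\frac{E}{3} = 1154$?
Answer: $117696$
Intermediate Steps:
$E = 3462$ ($E = 3 \cdot 1154 = 3462$)
$\left(12 \left(-2\right) \left(-9\right) + E\right) A{\left(32,-26 \right)} = \left(12 \left(-2\right) \left(-9\right) + 3462\right) 32 = \left(\left(-24\right) \left(-9\right) + 3462\right) 32 = \left(216 + 3462\right) 32 = 3678 \cdot 32 = 117696$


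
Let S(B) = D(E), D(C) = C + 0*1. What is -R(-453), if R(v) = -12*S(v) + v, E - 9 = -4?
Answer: 513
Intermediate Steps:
E = 5 (E = 9 - 4 = 5)
D(C) = C (D(C) = C + 0 = C)
S(B) = 5
R(v) = -60 + v (R(v) = -12*5 + v = -60 + v)
-R(-453) = -(-60 - 453) = -1*(-513) = 513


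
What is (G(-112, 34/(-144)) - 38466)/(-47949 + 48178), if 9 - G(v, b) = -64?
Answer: -38393/229 ≈ -167.66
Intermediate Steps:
G(v, b) = 73 (G(v, b) = 9 - 1*(-64) = 9 + 64 = 73)
(G(-112, 34/(-144)) - 38466)/(-47949 + 48178) = (73 - 38466)/(-47949 + 48178) = -38393/229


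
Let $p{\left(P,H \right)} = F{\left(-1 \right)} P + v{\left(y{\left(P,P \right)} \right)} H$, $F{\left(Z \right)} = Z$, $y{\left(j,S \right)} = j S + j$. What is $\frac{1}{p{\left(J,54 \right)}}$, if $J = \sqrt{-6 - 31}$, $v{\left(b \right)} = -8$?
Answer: $\frac{i}{\sqrt{37} - 432 i} \approx -0.0023144 + 3.2587 \cdot 10^{-5} i$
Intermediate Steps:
$y{\left(j,S \right)} = j + S j$ ($y{\left(j,S \right)} = S j + j = j + S j$)
$J = i \sqrt{37}$ ($J = \sqrt{-37} = i \sqrt{37} \approx 6.0828 i$)
$p{\left(P,H \right)} = - P - 8 H$
$\frac{1}{p{\left(J,54 \right)}} = \frac{1}{- i \sqrt{37} - 432} = \frac{1}{-432 - i \sqrt{37}}$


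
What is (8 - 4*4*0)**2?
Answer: 64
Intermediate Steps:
(8 - 4*4*0)**2 = (8 - 16*0)**2 = (8 + 0)**2 = 8**2 = 64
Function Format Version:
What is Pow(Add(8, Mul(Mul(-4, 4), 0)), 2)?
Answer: 64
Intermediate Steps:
Pow(Add(8, Mul(Mul(-4, 4), 0)), 2) = Pow(Add(8, Mul(-16, 0)), 2) = Pow(Add(8, 0), 2) = Pow(8, 2) = 64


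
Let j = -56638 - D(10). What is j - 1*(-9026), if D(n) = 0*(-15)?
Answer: -47612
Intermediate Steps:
D(n) = 0
j = -56638 (j = -56638 - 1*0 = -56638 + 0 = -56638)
j - 1*(-9026) = -56638 - 1*(-9026) = -56638 + 9026 = -47612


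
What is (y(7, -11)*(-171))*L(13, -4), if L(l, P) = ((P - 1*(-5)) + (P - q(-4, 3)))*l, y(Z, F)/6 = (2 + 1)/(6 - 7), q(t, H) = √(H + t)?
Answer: -120042 - 40014*I ≈ -1.2004e+5 - 40014.0*I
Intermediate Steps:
y(Z, F) = -18 (y(Z, F) = 6*((2 + 1)/(6 - 7)) = 6*(3/(-1)) = 6*(3*(-1)) = 6*(-3) = -18)
L(l, P) = l*(5 - I + 2*P) (L(l, P) = ((P - 1*(-5)) + (P - √(3 - 4)))*l = ((P + 5) + (P - √(-1)))*l = ((5 + P) + (P - I))*l = (5 - I + 2*P)*l = l*(5 - I + 2*P))
(y(7, -11)*(-171))*L(13, -4) = (-18*(-171))*(13*(5 - I + 2*(-4))) = 3078*(13*(5 - I - 8)) = 3078*(13*(-3 - I)) = 3078*(-39 - 13*I) = -120042 - 40014*I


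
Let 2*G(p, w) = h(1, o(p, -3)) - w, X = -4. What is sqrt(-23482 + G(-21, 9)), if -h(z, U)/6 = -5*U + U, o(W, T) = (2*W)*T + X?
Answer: I*sqrt(88090)/2 ≈ 148.4*I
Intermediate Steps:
o(W, T) = -4 + 2*T*W (o(W, T) = (2*W)*T - 4 = 2*T*W - 4 = -4 + 2*T*W)
h(z, U) = 24*U (h(z, U) = -6*(-5*U + U) = -(-24)*U = 24*U)
G(p, w) = -48 - 72*p - w/2 (G(p, w) = (24*(-4 + 2*(-3)*p) - w)/2 = (24*(-4 - 6*p) - w)/2 = ((-96 - 144*p) - w)/2 = (-96 - w - 144*p)/2 = -48 - 72*p - w/2)
sqrt(-23482 + G(-21, 9)) = sqrt(-23482 + (-48 - 72*(-21) - 1/2*9)) = sqrt(-23482 + (-48 + 1512 - 9/2)) = sqrt(-23482 + 2919/2) = sqrt(-44045/2) = I*sqrt(88090)/2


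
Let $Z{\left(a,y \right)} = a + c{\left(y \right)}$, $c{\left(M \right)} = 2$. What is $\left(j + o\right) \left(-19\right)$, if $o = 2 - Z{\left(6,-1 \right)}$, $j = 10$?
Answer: $-76$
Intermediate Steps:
$Z{\left(a,y \right)} = 2 + a$ ($Z{\left(a,y \right)} = a + 2 = 2 + a$)
$o = -6$ ($o = 2 - \left(2 + 6\right) = 2 - 8 = -6$)
$\left(j + o\right) \left(-19\right) = \left(10 - 6\right) \left(-19\right) = 4 \left(-19\right) = -76$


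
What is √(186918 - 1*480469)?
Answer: I*√293551 ≈ 541.8*I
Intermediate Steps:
√(186918 - 1*480469) = √(186918 - 480469) = √(-293551) = I*√293551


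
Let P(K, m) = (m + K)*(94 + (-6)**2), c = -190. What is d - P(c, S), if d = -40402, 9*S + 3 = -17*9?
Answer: -40346/3 ≈ -13449.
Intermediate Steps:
S = -52/3 (S = -1/3 + (-17*9)/9 = -1/3 + (1/9)*(-153) = -1/3 - 17 = -52/3 ≈ -17.333)
P(K, m) = 130*K + 130*m (P(K, m) = (K + m)*(94 + 36) = (K + m)*130 = 130*K + 130*m)
d - P(c, S) = -40402 - (130*(-190) + 130*(-52/3)) = -40402 - (-24700 - 6760/3) = -40402 - 1*(-80860/3) = -40402 + 80860/3 = -40346/3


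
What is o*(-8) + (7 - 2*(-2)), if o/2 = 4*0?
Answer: 11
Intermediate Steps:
o = 0 (o = 2*(4*0) = 2*0 = 0)
o*(-8) + (7 - 2*(-2)) = 0*(-8) + (7 - 2*(-2)) = 0 + (7 + 4) = 0 + 11 = 11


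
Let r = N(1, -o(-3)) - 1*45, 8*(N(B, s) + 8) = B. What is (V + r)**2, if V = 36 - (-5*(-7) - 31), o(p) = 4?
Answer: 27889/64 ≈ 435.77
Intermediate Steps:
N(B, s) = -8 + B/8
V = 32 (V = 36 - (35 - 31) = 36 - 1*4 = 36 - 4 = 32)
r = -423/8 (r = (-8 + (1/8)*1) - 1*45 = (-8 + 1/8) - 45 = -63/8 - 45 = -423/8 ≈ -52.875)
(V + r)**2 = (32 - 423/8)**2 = (-167/8)**2 = 27889/64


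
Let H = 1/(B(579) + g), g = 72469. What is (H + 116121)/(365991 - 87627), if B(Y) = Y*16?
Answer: 4745458847/11375762406 ≈ 0.41716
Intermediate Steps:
B(Y) = 16*Y
H = 1/81733 (H = 1/(16*579 + 72469) = 1/(9264 + 72469) = 1/81733 ≈ 1.2235e-5)
(H + 116121)/(365991 - 87627) = (1/81733 + 116121)/(365991 - 87627) = (9490917694/81733)/278364 = (9490917694/81733)*(1/278364) = 4745458847/11375762406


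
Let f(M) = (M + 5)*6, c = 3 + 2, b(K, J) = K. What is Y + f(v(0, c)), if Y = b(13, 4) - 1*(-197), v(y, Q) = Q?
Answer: 270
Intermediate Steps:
c = 5
f(M) = 30 + 6*M (f(M) = (5 + M)*6 = 30 + 6*M)
Y = 210 (Y = 13 - 1*(-197) = 13 + 197 = 210)
Y + f(v(0, c)) = 210 + (30 + 6*5) = 210 + (30 + 30) = 210 + 60 = 270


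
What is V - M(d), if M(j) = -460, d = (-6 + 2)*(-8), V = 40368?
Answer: 40828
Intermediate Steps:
d = 32 (d = -4*(-8) = 32)
V - M(d) = 40368 - 1*(-460) = 40368 + 460 = 40828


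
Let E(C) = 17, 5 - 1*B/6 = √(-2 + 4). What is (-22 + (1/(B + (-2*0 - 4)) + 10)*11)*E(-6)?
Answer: 454223/302 + 561*√2/302 ≈ 1506.7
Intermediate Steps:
B = 30 - 6*√2 (B = 30 - 6*√(-2 + 4) = 30 - 6*√2 ≈ 21.515)
(-22 + (1/(B + (-2*0 - 4)) + 10)*11)*E(-6) = (-22 + (1/((30 - 6*√2) + (-2*0 - 4)) + 10)*11)*17 = (-22 + (1/((30 - 6*√2) + (0 - 4)) + 10)*11)*17 = (-22 + (1/((30 - 6*√2) - 4) + 10)*11)*17 = (-22 + (1/(26 - 6*√2) + 10)*11)*17 = (-22 + (10 + 1/(26 - 6*√2))*11)*17 = (-22 + (110 + 11/(26 - 6*√2)))*17 = (88 + 11/(26 - 6*√2))*17 = 1496 + 187/(26 - 6*√2)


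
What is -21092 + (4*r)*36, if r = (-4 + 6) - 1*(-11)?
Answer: -19220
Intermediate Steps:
r = 13 (r = 2 + 11 = 13)
-21092 + (4*r)*36 = -21092 + (4*13)*36 = -21092 + 52*36 = -21092 + 1872 = -19220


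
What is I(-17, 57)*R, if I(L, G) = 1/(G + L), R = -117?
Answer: -117/40 ≈ -2.9250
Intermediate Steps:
I(-17, 57)*R = -117/(57 - 17) = -117/40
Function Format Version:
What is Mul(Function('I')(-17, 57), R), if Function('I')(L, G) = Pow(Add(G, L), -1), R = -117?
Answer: Rational(-117, 40) ≈ -2.9250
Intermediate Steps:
Mul(Function('I')(-17, 57), R) = Mul(Pow(Add(57, -17), -1), -117) = Mul(Pow(40, -1), -117) = Mul(Rational(1, 40), -117) = Rational(-117, 40)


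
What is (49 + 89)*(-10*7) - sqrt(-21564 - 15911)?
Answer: -9660 - 5*I*sqrt(1499) ≈ -9660.0 - 193.58*I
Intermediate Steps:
(49 + 89)*(-10*7) - sqrt(-21564 - 15911) = 138*(-70) - sqrt(-37475) = -9660 - 5*I*sqrt(1499)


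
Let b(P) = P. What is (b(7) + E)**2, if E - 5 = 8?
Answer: 400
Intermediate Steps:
E = 13 (E = 5 + 8 = 13)
(b(7) + E)**2 = (7 + 13)**2 = 20**2 = 400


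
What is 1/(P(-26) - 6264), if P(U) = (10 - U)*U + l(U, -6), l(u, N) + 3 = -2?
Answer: -1/7205 ≈ -0.00013879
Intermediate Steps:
l(u, N) = -5 (l(u, N) = -3 - 2 = -5)
P(U) = -5 + U*(10 - U) (P(U) = (10 - U)*U - 5 = U*(10 - U) - 5 = -5 + U*(10 - U))
1/(P(-26) - 6264) = 1/((-5 - 1*(-26)² + 10*(-26)) - 6264) = 1/((-5 - 1*676 - 260) - 6264) = 1/((-5 - 676 - 260) - 6264) = 1/(-941 - 6264) = 1/(-7205) = -1/7205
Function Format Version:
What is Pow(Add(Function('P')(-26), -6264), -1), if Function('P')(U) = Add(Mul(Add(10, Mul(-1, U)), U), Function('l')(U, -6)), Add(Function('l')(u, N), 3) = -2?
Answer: Rational(-1, 7205) ≈ -0.00013879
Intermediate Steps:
Function('l')(u, N) = -5 (Function('l')(u, N) = Add(-3, -2) = -5)
Function('P')(U) = Add(-5, Mul(U, Add(10, Mul(-1, U)))) (Function('P')(U) = Add(Mul(Add(10, Mul(-1, U)), U), -5) = Add(Mul(U, Add(10, Mul(-1, U))), -5) = Add(-5, Mul(U, Add(10, Mul(-1, U)))))
Pow(Add(Function('P')(-26), -6264), -1) = Pow(Add(Add(-5, Mul(-1, Pow(-26, 2)), Mul(10, -26)), -6264), -1) = Pow(Add(Add(-5, Mul(-1, 676), -260), -6264), -1) = Pow(Add(Add(-5, -676, -260), -6264), -1) = Pow(Add(-941, -6264), -1) = Pow(-7205, -1) = Rational(-1, 7205)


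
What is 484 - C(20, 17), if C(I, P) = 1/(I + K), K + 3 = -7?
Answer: 4839/10 ≈ 483.90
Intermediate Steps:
K = -10 (K = -3 - 7 = -10)
C(I, P) = 1/(-10 + I) (C(I, P) = 1/(I - 10) = 1/(-10 + I))
484 - C(20, 17) = 484 - 1/(-10 + 20) = 484 - 1/10 = 4839/10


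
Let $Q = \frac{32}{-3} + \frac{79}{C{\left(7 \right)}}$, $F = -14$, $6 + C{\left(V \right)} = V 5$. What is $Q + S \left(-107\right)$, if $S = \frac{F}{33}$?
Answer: $\frac{11947}{319} \approx 37.451$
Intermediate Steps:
$C{\left(V \right)} = -6 + 5 V$ ($C{\left(V \right)} = -6 + V 5 = -6 + 5 V$)
$Q = - \frac{691}{87}$ ($Q = \frac{32}{-3} + \frac{79}{-6 + 5 \cdot 7} = 32 \left(- \frac{1}{3}\right) + \frac{79}{-6 + 35} = - \frac{32}{3} + \frac{79}{29} = - \frac{691}{87} \approx -7.9425$)
$S = - \frac{14}{33} \approx -0.42424$
$Q + S \left(-107\right) = - \frac{691}{87} - - \frac{1498}{33} = - \frac{691}{87} + \frac{1498}{33} = \frac{11947}{319}$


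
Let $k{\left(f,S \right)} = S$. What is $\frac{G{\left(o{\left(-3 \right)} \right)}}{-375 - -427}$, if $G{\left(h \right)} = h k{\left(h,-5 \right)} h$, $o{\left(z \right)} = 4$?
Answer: $- \frac{20}{13} \approx -1.5385$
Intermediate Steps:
$G{\left(h \right)} = - 5 h^{2}$ ($G{\left(h \right)} = h \left(-5\right) h = - 5 h h = - 5 h^{2}$)
$\frac{G{\left(o{\left(-3 \right)} \right)}}{-375 - -427} = \frac{\left(-5\right) 4^{2}}{-375 - -427} = \frac{\left(-5\right) 16}{-375 + 427} = - \frac{80}{52} = \left(-80\right) \frac{1}{52} = - \frac{20}{13}$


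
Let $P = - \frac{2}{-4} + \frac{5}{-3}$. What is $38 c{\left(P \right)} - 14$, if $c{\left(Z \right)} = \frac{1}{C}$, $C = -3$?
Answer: $- \frac{80}{3} \approx -26.667$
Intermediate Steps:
$P = - \frac{7}{6}$ ($P = \left(-2\right) \left(- \frac{1}{4}\right) + 5 \left(- \frac{1}{3}\right) = \frac{1}{2} - \frac{5}{3} = - \frac{7}{6} \approx -1.1667$)
$c{\left(Z \right)} = - \frac{1}{3}$ ($c{\left(Z \right)} = \frac{1}{-3} = - \frac{1}{3}$)
$38 c{\left(P \right)} - 14 = 38 \left(- \frac{1}{3}\right) - 14 = - \frac{38}{3} - 14 = - \frac{80}{3}$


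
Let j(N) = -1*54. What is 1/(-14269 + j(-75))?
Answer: -1/14323 ≈ -6.9818e-5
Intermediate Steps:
j(N) = -54
1/(-14269 + j(-75)) = 1/(-14269 - 54) = 1/(-14323) = -1/14323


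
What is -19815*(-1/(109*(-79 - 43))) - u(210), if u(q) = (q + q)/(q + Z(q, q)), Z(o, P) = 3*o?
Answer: -13232/6649 ≈ -1.9901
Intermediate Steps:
u(q) = 1/2 (u(q) = (q + q)/(q + 3*q) = (2*q)/((4*q)) = (2*q)*(1/(4*q)) = 1/2)
-19815*(-1/(109*(-79 - 43))) - u(210) = -19815*(-1/(109*(-79 - 43))) - 1*1/2 = -19815/((-109*(-122))) - 1/2 = -19815/13298 - 1/2 = -13232/6649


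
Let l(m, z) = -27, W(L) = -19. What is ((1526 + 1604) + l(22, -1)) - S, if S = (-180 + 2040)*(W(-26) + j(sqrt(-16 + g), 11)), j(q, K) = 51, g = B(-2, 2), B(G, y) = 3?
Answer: -56417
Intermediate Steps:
g = 3
S = 59520 (S = (-180 + 2040)*(-19 + 51) = 1860*32 = 59520)
((1526 + 1604) + l(22, -1)) - S = ((1526 + 1604) - 27) - 1*59520 = (3130 - 27) - 59520 = 3103 - 59520 = -56417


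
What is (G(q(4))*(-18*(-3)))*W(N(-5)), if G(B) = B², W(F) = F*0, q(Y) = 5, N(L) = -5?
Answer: 0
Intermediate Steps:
W(F) = 0
(G(q(4))*(-18*(-3)))*W(N(-5)) = (5²*(-18*(-3)))*0 = (25*54)*0 = 1350*0 = 0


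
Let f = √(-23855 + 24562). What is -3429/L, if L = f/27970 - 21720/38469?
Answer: 249046605292742172000/41007267756304397 + 15770273890873770*√707/41007267756304397 ≈ 6083.5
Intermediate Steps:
f = √707 ≈ 26.589
L = -7240/12823 + √707/27970 (L = √707/27970 - 21720/38469 = √707*(1/27970) - 21720*1/38469 = √707/27970 - 7240/12823 = -7240/12823 + √707/27970 ≈ -0.56366)
-3429/L = -3429/(-7240/12823 + √707/27970)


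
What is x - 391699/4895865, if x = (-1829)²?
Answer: 16377847936766/4895865 ≈ 3.3452e+6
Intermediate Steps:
x = 3345241
x - 391699/4895865 = 3345241 - 391699/4895865 = 16377847936766/4895865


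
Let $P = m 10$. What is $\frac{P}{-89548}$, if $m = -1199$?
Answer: $\frac{5995}{44774} \approx 0.13389$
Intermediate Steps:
$P = -11990$ ($P = \left(-1199\right) 10 = -11990$)
$\frac{P}{-89548} = - \frac{11990}{-89548} = \left(-11990\right) \left(- \frac{1}{89548}\right) = \frac{5995}{44774}$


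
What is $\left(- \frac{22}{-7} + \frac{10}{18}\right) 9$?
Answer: $\frac{233}{7} \approx 33.286$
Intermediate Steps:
$\left(- \frac{22}{-7} + \frac{10}{18}\right) 9 = \left(\left(-22\right) \left(- \frac{1}{7}\right) + 10 \cdot \frac{1}{18}\right) 9 = \left(\frac{22}{7} + \frac{5}{9}\right) 9 = \frac{233}{63} \cdot 9 = \frac{233}{7}$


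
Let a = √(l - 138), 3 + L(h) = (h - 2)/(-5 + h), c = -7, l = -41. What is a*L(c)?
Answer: -9*I*√179/4 ≈ -30.103*I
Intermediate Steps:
L(h) = -3 + (-2 + h)/(-5 + h) (L(h) = -3 + (h - 2)/(-5 + h) = -3 + (-2 + h)/(-5 + h))
a = I*√179 (a = √(-41 - 138) = √(-179) = I*√179 ≈ 13.379*I)
a*L(c) = (I*√179)*((13 - 2*(-7))/(-5 - 7)) = (I*√179)*((13 + 14)/(-12)) = (I*√179)*(-1/12*27) = (I*√179)*(-9/4) = -9*I*√179/4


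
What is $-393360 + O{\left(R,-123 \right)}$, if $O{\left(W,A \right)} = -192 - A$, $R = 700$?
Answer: $-393429$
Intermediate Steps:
$-393360 + O{\left(R,-123 \right)} = -393360 - 69 = -393429$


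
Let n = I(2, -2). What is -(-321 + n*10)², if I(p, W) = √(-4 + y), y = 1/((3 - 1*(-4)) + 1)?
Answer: -205307/2 + 1605*I*√62 ≈ -1.0265e+5 + 12638.0*I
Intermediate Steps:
y = ⅛ (y = 1/((3 + 4) + 1) = 1/(7 + 1) = 1/8 = ⅛ ≈ 0.12500)
I(p, W) = I*√62/4 (I(p, W) = √(-4 + ⅛) = √(-31/8) = I*√62/4)
n = I*√62/4 ≈ 1.9685*I
-(-321 + n*10)² = -(-321 + (I*√62/4)*10)² = -(-321 + 5*I*√62/2)²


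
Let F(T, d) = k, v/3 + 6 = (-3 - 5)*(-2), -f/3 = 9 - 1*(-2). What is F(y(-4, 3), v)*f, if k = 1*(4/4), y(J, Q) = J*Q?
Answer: -33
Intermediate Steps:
f = -33 (f = -3*(9 - 1*(-2)) = -3*(9 + 2) = -3*11 = -33)
k = 1 (k = 1*(4*(¼)) = 1*1 = 1)
v = 30 (v = -18 + 3*((-3 - 5)*(-2)) = -18 + 3*(-8*(-2)) = -18 + 3*16 = -18 + 48 = 30)
F(T, d) = 1
F(y(-4, 3), v)*f = 1*(-33) = -33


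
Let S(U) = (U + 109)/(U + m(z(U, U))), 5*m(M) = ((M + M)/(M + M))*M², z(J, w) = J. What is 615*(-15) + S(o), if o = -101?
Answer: -11180695/1212 ≈ -9225.0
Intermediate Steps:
m(M) = M²/5 (m(M) = (((M + M)/(M + M))*M²)/5 = (((2*M)/((2*M)))*M²)/5 = (((2*M)*(1/(2*M)))*M²)/5 = (1*M²)/5 = M²/5)
S(U) = (109 + U)/(U + U²/5) (S(U) = (U + 109)/(U + U²/5) = (109 + U)/(U + U²/5))
615*(-15) + S(o) = 615*(-15) + 5*(109 - 101)/(-101*(5 - 101)) = -9225 + 5*(-1/101)*8/(-96) = -9225 + 5*(-1/101)*(-1/96)*8 = -9225 + 5/1212 = -11180695/1212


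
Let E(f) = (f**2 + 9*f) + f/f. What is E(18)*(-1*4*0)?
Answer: 0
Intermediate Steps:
E(f) = 1 + f**2 + 9*f (E(f) = (f**2 + 9*f) + 1 = 1 + f**2 + 9*f)
E(18)*(-1*4*0) = (1 + 18**2 + 9*18)*(-1*4*0) = (1 + 324 + 162)*(-4*0) = 487*0 = 0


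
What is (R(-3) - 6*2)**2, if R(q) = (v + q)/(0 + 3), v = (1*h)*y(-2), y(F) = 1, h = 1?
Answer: 1444/9 ≈ 160.44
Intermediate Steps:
v = 1 (v = (1*1)*1 = 1*1 = 1)
R(q) = 1/3 + q/3 (R(q) = (1 + q)/(0 + 3) = (1 + q)/3 = (1 + q)*(1/3) = 1/3 + q/3)
(R(-3) - 6*2)**2 = ((1/3 + (1/3)*(-3)) - 6*2)**2 = ((1/3 - 1) - 12)**2 = (-2/3 - 12)**2 = (-38/3)**2 = 1444/9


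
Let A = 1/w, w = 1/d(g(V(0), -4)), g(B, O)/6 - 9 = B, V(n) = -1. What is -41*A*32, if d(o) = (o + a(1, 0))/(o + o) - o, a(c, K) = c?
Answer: 186919/3 ≈ 62306.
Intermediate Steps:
g(B, O) = 54 + 6*B
d(o) = -o + (1 + o)/(2*o) (d(o) = (o + 1)/(o + o) - o = (1 + o)/((2*o)) - o = (1 + o)*(1/(2*o)) - o = (1 + o)/(2*o) - o = -o + (1 + o)/(2*o))
w = -96/4559 (w = 1/(½ + 1/(2*(54 + 6*(-1))) - (54 + 6*(-1))) = 1/(½ + 1/(2*(54 - 6)) - (54 - 6)) = 1/(½ + (½)/48 - 1*48) = 1/(½ + (½)*(1/48) - 48) = 1/(½ + 1/96 - 48) = 1/(-4559/96) = -96/4559 ≈ -0.021057)
A = -4559/96 (A = 1/(-96/4559) = -4559/96 ≈ -47.490)
-41*A*32 = -41*(-4559/96)*32 = (186919/96)*32 = 186919/3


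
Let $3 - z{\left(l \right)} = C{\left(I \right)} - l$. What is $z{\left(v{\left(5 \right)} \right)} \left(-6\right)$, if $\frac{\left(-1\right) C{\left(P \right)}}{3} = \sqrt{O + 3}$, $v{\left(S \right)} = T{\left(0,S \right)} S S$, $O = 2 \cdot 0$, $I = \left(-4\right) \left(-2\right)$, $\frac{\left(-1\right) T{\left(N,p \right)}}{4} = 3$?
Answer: $1782 - 18 \sqrt{3} \approx 1750.8$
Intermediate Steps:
$T{\left(N,p \right)} = -12$ ($T{\left(N,p \right)} = \left(-4\right) 3 = -12$)
$I = 8$
$O = 0$
$v{\left(S \right)} = - 12 S^{2}$ ($v{\left(S \right)} = - 12 S S = - 12 S^{2}$)
$C{\left(P \right)} = - 3 \sqrt{3}$ ($C{\left(P \right)} = - 3 \sqrt{0 + 3} = - 3 \sqrt{3}$)
$z{\left(l \right)} = 3 + l + 3 \sqrt{3}$ ($z{\left(l \right)} = 3 - \left(- 3 \sqrt{3} - l\right) = 3 - \left(- l - 3 \sqrt{3}\right) = 3 + \left(l + 3 \sqrt{3}\right) = 3 + l + 3 \sqrt{3}$)
$z{\left(v{\left(5 \right)} \right)} \left(-6\right) = \left(3 - 12 \cdot 5^{2} + 3 \sqrt{3}\right) \left(-6\right) = \left(3 - 300 + 3 \sqrt{3}\right) \left(-6\right) = \left(-297 + 3 \sqrt{3}\right) \left(-6\right) = 1782 - 18 \sqrt{3}$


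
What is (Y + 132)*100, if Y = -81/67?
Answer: 876300/67 ≈ 13079.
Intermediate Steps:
Y = -81/67 (Y = -81*1/67 = -81/67 ≈ -1.2090)
(Y + 132)*100 = (-81/67 + 132)*100 = (8763/67)*100 = 876300/67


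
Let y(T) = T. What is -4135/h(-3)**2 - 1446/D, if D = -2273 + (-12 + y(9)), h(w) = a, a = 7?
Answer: -4670203/55762 ≈ -83.752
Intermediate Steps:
h(w) = 7
D = -2276 (D = -2273 + (-12 + 9) = -2273 - 3 = -2276)
-4135/h(-3)**2 - 1446/D = -4135/(7**2) - 1446/(-2276) = -4135/49 - 1446*(-1/2276) = -4135*1/49 + 723/1138 = -4135/49 + 723/1138 = -4670203/55762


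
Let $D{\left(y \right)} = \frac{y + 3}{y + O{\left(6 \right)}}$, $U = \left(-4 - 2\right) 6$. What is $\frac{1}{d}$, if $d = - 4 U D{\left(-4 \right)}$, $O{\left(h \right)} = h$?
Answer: $- \frac{1}{72} \approx -0.013889$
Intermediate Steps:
$U = -36$ ($U = \left(-6\right) 6 = -36$)
$D{\left(y \right)} = \frac{3 + y}{6 + y}$ ($D{\left(y \right)} = \frac{y + 3}{y + 6} = \frac{3 + y}{6 + y}$)
$d = -72$ ($d = \left(-4\right) \left(-36\right) \frac{3 - 4}{6 - 4} = 144 \cdot \frac{1}{2} \left(-1\right) = 144 \left(- \frac{1}{2}\right) = -72$)
$\frac{1}{d} = \frac{1}{-72} = - \frac{1}{72}$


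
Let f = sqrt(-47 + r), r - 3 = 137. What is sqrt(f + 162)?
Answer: sqrt(162 + sqrt(93)) ≈ 13.101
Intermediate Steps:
r = 140 (r = 3 + 137 = 140)
f = sqrt(93) (f = sqrt(-47 + 140) = sqrt(93) ≈ 9.6436)
sqrt(f + 162) = sqrt(sqrt(93) + 162) = sqrt(162 + sqrt(93))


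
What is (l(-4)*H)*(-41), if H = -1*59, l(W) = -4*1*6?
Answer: -58056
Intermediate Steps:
l(W) = -24 (l(W) = -4*6 = -24)
H = -59
(l(-4)*H)*(-41) = -24*(-59)*(-41) = 1416*(-41) = -58056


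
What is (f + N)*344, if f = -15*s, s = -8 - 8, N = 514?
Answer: 259376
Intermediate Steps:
s = -16
f = 240 (f = -15*(-16) = 240)
(f + N)*344 = (240 + 514)*344 = 754*344 = 259376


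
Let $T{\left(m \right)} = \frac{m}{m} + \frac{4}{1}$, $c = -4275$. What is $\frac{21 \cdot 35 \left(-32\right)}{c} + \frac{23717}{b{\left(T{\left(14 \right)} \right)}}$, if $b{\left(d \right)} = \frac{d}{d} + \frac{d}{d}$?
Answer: $\frac{6762481}{570} \approx 11864.0$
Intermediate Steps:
$T{\left(m \right)} = 5$ ($T{\left(m \right)} = 1 + 4 \cdot 1 = 1 + 4 = 5$)
$b{\left(d \right)} = 2$ ($b{\left(d \right)} = 1 + 1 = 2$)
$\frac{21 \cdot 35 \left(-32\right)}{c} + \frac{23717}{b{\left(T{\left(14 \right)} \right)}} = \frac{21 \cdot 35 \left(-32\right)}{-4275} + \frac{23717}{2} = 735 \left(-32\right) \left(- \frac{1}{4275}\right) + 23717 \cdot \frac{1}{2} = \left(-23520\right) \left(- \frac{1}{4275}\right) + \frac{23717}{2} = \frac{1568}{285} + \frac{23717}{2} = \frac{6762481}{570}$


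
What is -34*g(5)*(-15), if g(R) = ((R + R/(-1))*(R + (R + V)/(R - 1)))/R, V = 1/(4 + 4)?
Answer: 0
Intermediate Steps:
V = 1/8 ≈ 0.12500
g(R) = 0 (g(R) = ((R + R/(-1))*(R + (R + 1/8)/(R - 1)))/R = ((R + R*(-1))*(R + (1/8 + R)/(-1 + R)))/R = ((R - R)*(R + (1/8 + R)/(-1 + R)))/R = (0*(R + (1/8 + R)/(-1 + R)))/R = 0/R = 0)
-34*g(5)*(-15) = -34*0*(-15) = 0*(-15) = 0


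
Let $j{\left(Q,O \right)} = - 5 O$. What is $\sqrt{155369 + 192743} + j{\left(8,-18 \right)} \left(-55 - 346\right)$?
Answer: $-36090 + 4 \sqrt{21757} \approx -35500.0$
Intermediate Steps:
$\sqrt{155369 + 192743} + j{\left(8,-18 \right)} \left(-55 - 346\right) = \sqrt{155369 + 192743} + \left(-5\right) \left(-18\right) \left(-55 - 346\right) = \sqrt{348112} + 90 \left(-401\right) = 4 \sqrt{21757} - 36090 = -36090 + 4 \sqrt{21757}$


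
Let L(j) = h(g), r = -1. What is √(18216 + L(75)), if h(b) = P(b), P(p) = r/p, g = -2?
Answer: √72866/2 ≈ 134.97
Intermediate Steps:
P(p) = -1/p
h(b) = -1/b
L(j) = ½ (L(j) = -1/(-2) = -1*(-½) = ½)
√(18216 + L(75)) = √(18216 + ½) = √(36433/2) = √72866/2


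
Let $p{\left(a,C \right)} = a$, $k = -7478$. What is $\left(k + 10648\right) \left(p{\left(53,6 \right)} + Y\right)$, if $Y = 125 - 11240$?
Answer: $-35066540$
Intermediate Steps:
$Y = -11115$
$\left(k + 10648\right) \left(p{\left(53,6 \right)} + Y\right) = \left(-7478 + 10648\right) \left(53 - 11115\right) = 3170 \left(-11062\right) = -35066540$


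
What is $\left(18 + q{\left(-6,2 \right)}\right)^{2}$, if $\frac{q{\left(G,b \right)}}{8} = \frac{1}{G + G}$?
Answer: $\frac{2704}{9} \approx 300.44$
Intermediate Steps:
$q{\left(G,b \right)} = \frac{4}{G}$ ($q{\left(G,b \right)} = \frac{8}{G + G} = \frac{8}{2 G} = 8 \frac{1}{2 G} = \frac{4}{G}$)
$\left(18 + q{\left(-6,2 \right)}\right)^{2} = \left(18 + \frac{4}{-6}\right)^{2} = \left(18 + 4 \left(- \frac{1}{6}\right)\right)^{2} = \left(18 - \frac{2}{3}\right)^{2} = \left(\frac{52}{3}\right)^{2} = \frac{2704}{9}$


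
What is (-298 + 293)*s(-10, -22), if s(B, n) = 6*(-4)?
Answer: 120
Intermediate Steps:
s(B, n) = -24
(-298 + 293)*s(-10, -22) = (-298 + 293)*(-24) = -5*(-24) = 120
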